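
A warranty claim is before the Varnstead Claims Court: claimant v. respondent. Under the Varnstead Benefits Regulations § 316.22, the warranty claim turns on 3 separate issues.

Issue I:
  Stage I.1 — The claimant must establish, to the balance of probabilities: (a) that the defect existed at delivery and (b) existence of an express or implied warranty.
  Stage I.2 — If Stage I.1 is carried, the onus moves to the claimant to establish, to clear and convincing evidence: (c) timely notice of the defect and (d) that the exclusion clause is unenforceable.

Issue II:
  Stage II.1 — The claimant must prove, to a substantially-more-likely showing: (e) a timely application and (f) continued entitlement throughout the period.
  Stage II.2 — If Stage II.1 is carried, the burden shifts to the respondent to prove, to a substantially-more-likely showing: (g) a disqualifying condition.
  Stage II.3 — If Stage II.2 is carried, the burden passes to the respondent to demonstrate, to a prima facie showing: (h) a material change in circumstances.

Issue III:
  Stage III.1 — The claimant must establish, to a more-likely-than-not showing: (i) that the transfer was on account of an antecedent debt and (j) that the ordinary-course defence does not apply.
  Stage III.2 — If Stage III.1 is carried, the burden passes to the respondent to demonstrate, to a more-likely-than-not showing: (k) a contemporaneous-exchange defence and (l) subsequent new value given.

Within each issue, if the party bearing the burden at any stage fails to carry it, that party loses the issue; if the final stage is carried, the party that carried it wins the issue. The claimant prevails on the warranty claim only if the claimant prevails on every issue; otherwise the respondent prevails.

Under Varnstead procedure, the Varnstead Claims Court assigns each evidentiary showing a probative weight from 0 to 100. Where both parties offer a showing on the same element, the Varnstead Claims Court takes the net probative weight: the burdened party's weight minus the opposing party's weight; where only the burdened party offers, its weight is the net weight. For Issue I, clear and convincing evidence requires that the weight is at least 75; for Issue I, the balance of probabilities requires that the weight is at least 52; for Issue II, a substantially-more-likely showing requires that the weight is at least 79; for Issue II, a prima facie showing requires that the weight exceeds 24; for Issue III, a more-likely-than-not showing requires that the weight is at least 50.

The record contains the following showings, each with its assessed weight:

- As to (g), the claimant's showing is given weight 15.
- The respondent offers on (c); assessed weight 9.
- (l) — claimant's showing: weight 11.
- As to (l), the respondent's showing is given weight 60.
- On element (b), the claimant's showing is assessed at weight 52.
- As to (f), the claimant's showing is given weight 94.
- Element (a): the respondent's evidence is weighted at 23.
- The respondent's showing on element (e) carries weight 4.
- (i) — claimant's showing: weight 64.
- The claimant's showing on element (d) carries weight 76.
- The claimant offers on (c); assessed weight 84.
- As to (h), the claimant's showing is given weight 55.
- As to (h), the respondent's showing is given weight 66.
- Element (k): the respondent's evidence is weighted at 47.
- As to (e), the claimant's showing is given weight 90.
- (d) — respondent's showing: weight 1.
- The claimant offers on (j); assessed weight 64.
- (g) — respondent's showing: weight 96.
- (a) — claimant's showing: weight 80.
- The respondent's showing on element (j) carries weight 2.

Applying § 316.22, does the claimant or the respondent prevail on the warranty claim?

claimant

— Issue I —
Stage I.1 — burden on claimant; standard: the balance of probabilities (weight is at least 52).
    (a): 80 − 23 = 57 ≥ 52 [met]
    (b): 52 ≥ 52 [met]
  Stage I.1 is satisfied; the claimant continues to bear the burden.
Stage I.2 — burden on claimant; standard: clear and convincing evidence (weight is at least 75).
    (c): 84 − 9 = 75 ≥ 75 [met]
    (d): 76 − 1 = 75 ≥ 75 [met]
  Stage I.2 carried; the final stage is satisfied.
Every stage carried; the claimant prevails on this issue.
— Issue II —
Stage II.1 (claimant, a substantially-more-likely showing, weight is at least 79): (e) net 90−4=86 ≥ 79 — meets; (f) 94 ≥ 79 — meets.
  The claimant carries Stage II.1; the respondent now bears the burden.
Stage II.2 (respondent, a substantially-more-likely showing, weight is at least 79): (g) net 96−15=81 ≥ 79 — meets.
  Stage II.2 carried; the burden remains with the respondent.
Stage II.3 (respondent, a prima facie showing, weight exceeds 24): (h) net 66−55=11 ≤ 24 — fails.
  Not every element is met, so the respondent fails to carry Stage II.3.
The analysis ends at Stage II.3; the claimant prevails on this issue.
— Issue III —
Stage III.1 (claimant, a more-likely-than-not showing, weight is at least 50): (i) 64 ≥ 50 — meets; (j) net 64−2=62 ≥ 50 — meets.
  Stage III.1 carried; the burden shifts to the respondent.
Stage III.2 (respondent, a more-likely-than-not showing, weight is at least 50): (k) 47 < 50 — fails; (l) net 60−11=49 < 50 — fails.
  Stage III.2 not carried; the respondent fails its burden.
So the claimant prevails on this issue.
Per-issue: Issue I → claimant; Issue II → claimant; Issue III → claimant. The claimant must prevail on every issue; overall, the claimant prevails.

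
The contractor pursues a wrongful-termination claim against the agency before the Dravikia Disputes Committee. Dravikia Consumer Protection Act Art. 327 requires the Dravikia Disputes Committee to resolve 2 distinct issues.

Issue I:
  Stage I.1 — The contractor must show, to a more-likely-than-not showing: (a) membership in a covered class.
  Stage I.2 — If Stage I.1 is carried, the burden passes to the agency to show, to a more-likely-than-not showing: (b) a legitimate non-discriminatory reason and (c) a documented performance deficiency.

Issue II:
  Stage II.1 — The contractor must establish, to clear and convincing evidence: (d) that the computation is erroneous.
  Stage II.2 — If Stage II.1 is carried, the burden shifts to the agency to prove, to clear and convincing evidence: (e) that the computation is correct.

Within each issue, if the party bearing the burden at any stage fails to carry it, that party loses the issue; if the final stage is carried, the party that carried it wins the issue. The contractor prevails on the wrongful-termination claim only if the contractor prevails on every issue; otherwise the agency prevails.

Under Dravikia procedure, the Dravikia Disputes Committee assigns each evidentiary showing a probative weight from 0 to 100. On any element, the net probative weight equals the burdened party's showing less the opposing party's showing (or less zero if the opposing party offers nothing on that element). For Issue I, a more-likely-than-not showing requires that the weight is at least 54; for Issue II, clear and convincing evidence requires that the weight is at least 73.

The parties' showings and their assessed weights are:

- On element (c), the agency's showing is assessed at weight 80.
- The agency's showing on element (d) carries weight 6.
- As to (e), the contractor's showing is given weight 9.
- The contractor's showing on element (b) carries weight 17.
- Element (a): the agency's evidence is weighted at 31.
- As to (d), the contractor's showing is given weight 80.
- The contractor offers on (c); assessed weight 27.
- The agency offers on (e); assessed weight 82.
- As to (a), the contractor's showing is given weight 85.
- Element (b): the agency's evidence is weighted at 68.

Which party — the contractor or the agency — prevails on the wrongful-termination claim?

agency

— Issue I —
Stage I.1 — burden on contractor; standard: a more-likely-than-not showing (weight is at least 54).
    (a): 85 − 31 = 54 ≥ 54 [met]
  Stage I.1 carried; the burden shifts to the agency.
Stage I.2 — burden on agency; standard: a more-likely-than-not showing (weight is at least 54).
    (b): 68 − 17 = 51 < 54 [not met]
    (c): 80 − 27 = 53 < 54 [not met]
  Stage I.2 not carried; the agency fails its burden.
The analysis ends at Stage I.2; the contractor prevails on this issue.
— Issue II —
Stage II.1 — burden on contractor; standard: clear and convincing evidence (weight is at least 73).
    (d): 80 − 6 = 74 ≥ 73 [met]
  All elements met. The burden passes to the agency.
Stage II.2 — burden on agency; standard: clear and convincing evidence (weight is at least 73).
    (e): 82 − 9 = 73 ≥ 73 [met]
  All elements met at the final stage.
Every stage carried; the agency prevails on this issue.
Per-issue: Issue I → contractor; Issue II → agency. The contractor must prevail on every issue; overall, the agency prevails.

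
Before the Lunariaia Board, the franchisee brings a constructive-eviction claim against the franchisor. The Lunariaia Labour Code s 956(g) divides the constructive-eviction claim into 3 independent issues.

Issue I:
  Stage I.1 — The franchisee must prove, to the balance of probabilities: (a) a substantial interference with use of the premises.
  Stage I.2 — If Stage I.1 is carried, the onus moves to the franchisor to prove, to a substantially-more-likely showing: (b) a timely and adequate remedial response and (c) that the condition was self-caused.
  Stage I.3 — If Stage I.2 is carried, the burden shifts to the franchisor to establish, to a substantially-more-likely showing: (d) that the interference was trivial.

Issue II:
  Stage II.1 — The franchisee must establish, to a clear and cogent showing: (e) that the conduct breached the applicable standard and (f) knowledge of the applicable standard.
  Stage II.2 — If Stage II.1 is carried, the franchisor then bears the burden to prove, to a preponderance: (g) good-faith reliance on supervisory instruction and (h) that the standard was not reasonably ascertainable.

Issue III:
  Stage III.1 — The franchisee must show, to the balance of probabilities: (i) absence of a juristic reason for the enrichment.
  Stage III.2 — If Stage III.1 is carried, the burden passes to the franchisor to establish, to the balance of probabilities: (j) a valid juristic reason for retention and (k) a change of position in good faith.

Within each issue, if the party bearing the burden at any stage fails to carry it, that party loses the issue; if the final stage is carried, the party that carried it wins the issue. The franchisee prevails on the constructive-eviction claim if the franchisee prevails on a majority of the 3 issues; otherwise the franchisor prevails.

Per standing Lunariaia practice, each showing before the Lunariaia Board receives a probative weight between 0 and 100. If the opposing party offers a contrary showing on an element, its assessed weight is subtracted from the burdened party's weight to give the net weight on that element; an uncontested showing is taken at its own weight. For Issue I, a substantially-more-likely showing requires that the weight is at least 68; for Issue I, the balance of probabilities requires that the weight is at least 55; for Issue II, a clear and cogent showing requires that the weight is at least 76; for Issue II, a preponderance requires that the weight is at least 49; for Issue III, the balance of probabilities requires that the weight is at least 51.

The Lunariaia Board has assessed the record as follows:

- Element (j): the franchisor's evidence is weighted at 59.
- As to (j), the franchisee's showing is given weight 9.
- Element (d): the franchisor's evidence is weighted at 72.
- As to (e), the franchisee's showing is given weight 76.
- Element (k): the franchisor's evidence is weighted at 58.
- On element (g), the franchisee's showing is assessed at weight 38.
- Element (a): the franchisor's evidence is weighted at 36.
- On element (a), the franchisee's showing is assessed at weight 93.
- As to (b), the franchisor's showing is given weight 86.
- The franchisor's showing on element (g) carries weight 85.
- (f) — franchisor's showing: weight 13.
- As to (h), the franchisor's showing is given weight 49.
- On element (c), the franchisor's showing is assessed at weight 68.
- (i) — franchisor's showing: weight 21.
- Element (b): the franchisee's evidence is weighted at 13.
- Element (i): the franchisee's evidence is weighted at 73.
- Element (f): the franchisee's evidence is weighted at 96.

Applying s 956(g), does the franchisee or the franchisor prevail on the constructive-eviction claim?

franchisee

— Issue I —
Stage I.1 (franchisee, the balance of probabilities, weight is at least 55): (a) net 93−36=57 ≥ 55 — meets.
  Stage I.1 is satisfied; the onus moves to the franchisor.
Stage I.2 (franchisor, a substantially-more-likely showing, weight is at least 68): (b) net 86−13=73 ≥ 68 — meets; (c) 68 ≥ 68 — meets.
  All elements met. The franchisor retains the burden for Stage I.3.
Stage I.3 (franchisor, a substantially-more-likely showing, weight is at least 68): (d) 72 ≥ 68 — meets.
  The franchisor carries the last stage.
All stages carried — the franchisor prevails on this issue.
— Issue II —
Stage II.1 (franchisee, a clear and cogent showing, weight is at least 76): (e) 76 ≥ 76 — meets; (f) net 96−13=83 ≥ 76 — meets.
  Stage II.1 carried; the burden shifts to the franchisor.
Stage II.2 (franchisor, a preponderance, weight is at least 49): (g) net 85−38=47 < 49 — fails; (h) 49 ≥ 49 — meets.
  Not every element is met, so the franchisor fails to carry Stage II.2.
So the franchisee prevails on this issue.
— Issue III —
Stage III.1 — burden on franchisee; standard: the balance of probabilities (weight is at least 51).
    (i): 73 − 21 = 52 ≥ 51 [met]
  Stage III.1 carried; the burden shifts to the franchisor.
Stage III.2 — burden on franchisor; standard: the balance of probabilities (weight is at least 51).
    (j): 59 − 9 = 50 < 51 [not met]
    (k): 58 ≥ 51 [met]
  Stage III.2 not carried; the franchisor fails its burden.
So the franchisee prevails on this issue.
Per-issue: Issue I → franchisor; Issue II → franchisee; Issue III → franchisee. The franchisee must prevail on a majority of issues; overall, the franchisee prevails.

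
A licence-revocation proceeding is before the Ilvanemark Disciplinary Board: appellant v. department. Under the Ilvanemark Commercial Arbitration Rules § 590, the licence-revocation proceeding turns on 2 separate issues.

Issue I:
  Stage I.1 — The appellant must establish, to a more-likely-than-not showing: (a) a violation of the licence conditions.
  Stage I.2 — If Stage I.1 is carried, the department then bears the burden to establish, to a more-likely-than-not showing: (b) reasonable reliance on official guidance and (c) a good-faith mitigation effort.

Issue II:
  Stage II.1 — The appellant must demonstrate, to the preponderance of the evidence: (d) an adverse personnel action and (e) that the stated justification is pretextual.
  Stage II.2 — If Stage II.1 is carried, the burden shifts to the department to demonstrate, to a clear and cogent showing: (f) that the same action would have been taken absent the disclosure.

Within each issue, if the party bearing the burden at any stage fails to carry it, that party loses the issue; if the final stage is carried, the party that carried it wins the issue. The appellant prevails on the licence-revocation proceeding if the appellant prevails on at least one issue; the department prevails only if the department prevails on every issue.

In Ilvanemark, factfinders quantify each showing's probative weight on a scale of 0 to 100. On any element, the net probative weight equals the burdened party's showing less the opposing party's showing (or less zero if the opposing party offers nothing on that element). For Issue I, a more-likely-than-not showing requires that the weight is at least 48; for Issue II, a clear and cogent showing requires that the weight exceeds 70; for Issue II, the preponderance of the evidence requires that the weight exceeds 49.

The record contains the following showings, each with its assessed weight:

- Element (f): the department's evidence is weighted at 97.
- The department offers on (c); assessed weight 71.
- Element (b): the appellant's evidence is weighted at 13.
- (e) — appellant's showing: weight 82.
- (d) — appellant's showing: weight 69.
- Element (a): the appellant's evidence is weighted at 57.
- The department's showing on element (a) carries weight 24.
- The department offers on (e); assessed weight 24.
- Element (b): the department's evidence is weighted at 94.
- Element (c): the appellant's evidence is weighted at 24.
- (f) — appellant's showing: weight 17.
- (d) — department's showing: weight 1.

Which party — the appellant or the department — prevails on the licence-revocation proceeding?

— Issue I —
Stage I.1 — burden on appellant; standard: a more-likely-than-not showing (weight is at least 48).
    (a): 57 − 24 = 33 < 48 [not met]
  Not every element is met, so the appellant fails to carry Stage I.1.
The analysis ends at Stage I.1; the department prevails on this issue.
— Issue II —
Stage II.1 (appellant, the preponderance of the evidence, weight exceeds 49): (d) net 69−1=68 > 49 — meets; (e) net 82−24=58 > 49 — meets.
  The appellant carries Stage II.1; the department now bears the burden.
Stage II.2 (department, a clear and cogent showing, weight exceeds 70): (f) net 97−17=80 > 70 — meets.
  The department carries the last stage.
With every stage satisfied, the department prevails on this issue.
Per-issue: Issue I → department; Issue II → department. The appellant must prevail on at least one issue; overall, the department prevails.

department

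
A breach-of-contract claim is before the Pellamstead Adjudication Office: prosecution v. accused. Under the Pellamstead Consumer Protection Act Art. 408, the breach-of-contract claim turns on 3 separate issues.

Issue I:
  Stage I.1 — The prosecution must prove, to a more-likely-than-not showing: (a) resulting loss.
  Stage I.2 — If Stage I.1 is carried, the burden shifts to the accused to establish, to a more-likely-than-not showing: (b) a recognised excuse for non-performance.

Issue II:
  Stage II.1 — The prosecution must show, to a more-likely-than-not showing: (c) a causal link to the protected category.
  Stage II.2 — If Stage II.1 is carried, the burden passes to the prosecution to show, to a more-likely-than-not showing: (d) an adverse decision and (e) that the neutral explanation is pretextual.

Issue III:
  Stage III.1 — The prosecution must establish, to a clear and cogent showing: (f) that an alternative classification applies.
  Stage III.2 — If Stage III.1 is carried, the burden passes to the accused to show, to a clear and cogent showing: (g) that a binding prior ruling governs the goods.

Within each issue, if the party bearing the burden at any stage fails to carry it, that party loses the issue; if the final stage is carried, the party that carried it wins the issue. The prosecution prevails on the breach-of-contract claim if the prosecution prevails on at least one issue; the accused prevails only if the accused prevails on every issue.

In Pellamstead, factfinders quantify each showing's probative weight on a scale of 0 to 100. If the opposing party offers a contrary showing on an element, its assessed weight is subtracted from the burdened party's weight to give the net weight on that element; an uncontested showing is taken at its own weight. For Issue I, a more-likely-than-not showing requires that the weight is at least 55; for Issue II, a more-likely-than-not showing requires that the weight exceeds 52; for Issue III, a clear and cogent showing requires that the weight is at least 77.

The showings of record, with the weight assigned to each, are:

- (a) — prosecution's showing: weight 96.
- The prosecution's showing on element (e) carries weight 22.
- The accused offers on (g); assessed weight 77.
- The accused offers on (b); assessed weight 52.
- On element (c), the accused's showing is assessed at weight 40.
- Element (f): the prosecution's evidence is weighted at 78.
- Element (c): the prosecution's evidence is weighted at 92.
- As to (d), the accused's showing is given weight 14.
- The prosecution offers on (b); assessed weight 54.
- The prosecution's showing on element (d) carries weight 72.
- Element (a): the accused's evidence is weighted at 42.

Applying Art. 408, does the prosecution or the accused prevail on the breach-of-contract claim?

— Issue I —
Stage I.1 — burden on prosecution; standard: a more-likely-than-not showing (weight is at least 55).
    (a): 96 − 42 = 54 < 55 [not met]
  Not every element is met, so the prosecution fails to carry Stage I.1.
The analysis ends at Stage I.1; the accused prevails on this issue.
— Issue II —
Stage II.1 — burden on prosecution; standard: a more-likely-than-not showing (weight exceeds 52).
    (c): 92 − 40 = 52 ≤ 52 [not met]
  The prosecution does not carry Stage II.1.
So the accused prevails on this issue.
— Issue III —
At Stage III.1 the prosecution must meet a clear and cogent showing (weight is at least 77): on (f) the weight is 78, ≥ 77, so (f) meets the standard.
  All elements met. The burden passes to the accused.
At Stage III.2 the accused must meet a clear and cogent showing (weight is at least 77): on (g) the weight is 77, ≥ 77, so (g) meets the standard.
  The accused carries the last stage.
Every stage carried; the accused prevails on this issue.
Per-issue: Issue I → accused; Issue II → accused; Issue III → accused. The prosecution must prevail on at least one issue; overall, the accused prevails.

accused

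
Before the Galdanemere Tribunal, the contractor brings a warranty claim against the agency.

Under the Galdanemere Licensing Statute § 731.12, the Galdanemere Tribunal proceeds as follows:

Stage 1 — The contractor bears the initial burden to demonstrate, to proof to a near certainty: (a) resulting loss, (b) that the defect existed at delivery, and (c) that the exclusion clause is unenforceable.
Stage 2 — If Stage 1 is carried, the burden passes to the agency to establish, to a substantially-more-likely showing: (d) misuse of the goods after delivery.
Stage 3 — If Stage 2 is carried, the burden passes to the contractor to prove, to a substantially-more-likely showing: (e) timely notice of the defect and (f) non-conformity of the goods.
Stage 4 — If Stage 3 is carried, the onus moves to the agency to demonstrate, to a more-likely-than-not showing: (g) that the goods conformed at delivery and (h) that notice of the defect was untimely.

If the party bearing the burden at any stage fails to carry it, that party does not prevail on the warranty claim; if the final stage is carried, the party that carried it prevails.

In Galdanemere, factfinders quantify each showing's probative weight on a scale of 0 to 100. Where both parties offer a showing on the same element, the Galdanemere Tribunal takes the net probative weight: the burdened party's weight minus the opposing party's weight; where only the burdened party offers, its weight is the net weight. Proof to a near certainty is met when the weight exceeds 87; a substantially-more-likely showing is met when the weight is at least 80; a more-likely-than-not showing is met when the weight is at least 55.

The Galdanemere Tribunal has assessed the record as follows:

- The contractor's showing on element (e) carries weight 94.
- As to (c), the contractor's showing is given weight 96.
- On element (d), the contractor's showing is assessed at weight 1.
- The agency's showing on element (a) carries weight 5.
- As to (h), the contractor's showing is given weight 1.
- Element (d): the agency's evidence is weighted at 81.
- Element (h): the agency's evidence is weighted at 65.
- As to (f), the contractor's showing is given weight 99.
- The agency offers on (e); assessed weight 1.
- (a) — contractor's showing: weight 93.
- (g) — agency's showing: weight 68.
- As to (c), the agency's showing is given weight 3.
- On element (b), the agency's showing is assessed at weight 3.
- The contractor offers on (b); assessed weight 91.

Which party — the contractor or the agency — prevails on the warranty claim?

agency

At Stage 1 the contractor must meet proof to a near certainty (weight exceeds 87): on (a) the weight is 93 less the opposing 5 gives net 88, > 87, so (a) meets the standard; on (b) the weight is 91 less the opposing 3 gives net 88, > 87, so (b) meets the standard; on (c) the weight is 96 less the opposing 3 gives net 93, > 87, so (c) meets the standard.
  All elements met. The burden passes to the agency.
At Stage 2 the agency must meet a substantially-more-likely showing (weight is at least 80): on (d) the weight is 81 less the opposing 1 gives net 80, which does reach 80, so (d) meets the standard.
  Stage 2 carried; the burden shifts to the contractor.
At Stage 3 the contractor must meet a substantially-more-likely showing (weight is at least 80): on (e) the weight is 94 less the opposing 1 gives net 93, ≥ 80, so (e) meets the standard; on (f) the weight is 99, ≥ 80, so (f) meets the standard.
  All elements met. The burden passes to the agency.
At Stage 4 the agency must meet a more-likely-than-not showing (weight is at least 55): on (g) the weight is 68, ≥ 55, so (g) meets the standard; on (h) the weight is 65 less the opposing 1 gives net 64, ≥ 55, so (h) meets the standard.
  Stage 4 carried; the final stage is satisfied.
All stages carried — the agency prevails.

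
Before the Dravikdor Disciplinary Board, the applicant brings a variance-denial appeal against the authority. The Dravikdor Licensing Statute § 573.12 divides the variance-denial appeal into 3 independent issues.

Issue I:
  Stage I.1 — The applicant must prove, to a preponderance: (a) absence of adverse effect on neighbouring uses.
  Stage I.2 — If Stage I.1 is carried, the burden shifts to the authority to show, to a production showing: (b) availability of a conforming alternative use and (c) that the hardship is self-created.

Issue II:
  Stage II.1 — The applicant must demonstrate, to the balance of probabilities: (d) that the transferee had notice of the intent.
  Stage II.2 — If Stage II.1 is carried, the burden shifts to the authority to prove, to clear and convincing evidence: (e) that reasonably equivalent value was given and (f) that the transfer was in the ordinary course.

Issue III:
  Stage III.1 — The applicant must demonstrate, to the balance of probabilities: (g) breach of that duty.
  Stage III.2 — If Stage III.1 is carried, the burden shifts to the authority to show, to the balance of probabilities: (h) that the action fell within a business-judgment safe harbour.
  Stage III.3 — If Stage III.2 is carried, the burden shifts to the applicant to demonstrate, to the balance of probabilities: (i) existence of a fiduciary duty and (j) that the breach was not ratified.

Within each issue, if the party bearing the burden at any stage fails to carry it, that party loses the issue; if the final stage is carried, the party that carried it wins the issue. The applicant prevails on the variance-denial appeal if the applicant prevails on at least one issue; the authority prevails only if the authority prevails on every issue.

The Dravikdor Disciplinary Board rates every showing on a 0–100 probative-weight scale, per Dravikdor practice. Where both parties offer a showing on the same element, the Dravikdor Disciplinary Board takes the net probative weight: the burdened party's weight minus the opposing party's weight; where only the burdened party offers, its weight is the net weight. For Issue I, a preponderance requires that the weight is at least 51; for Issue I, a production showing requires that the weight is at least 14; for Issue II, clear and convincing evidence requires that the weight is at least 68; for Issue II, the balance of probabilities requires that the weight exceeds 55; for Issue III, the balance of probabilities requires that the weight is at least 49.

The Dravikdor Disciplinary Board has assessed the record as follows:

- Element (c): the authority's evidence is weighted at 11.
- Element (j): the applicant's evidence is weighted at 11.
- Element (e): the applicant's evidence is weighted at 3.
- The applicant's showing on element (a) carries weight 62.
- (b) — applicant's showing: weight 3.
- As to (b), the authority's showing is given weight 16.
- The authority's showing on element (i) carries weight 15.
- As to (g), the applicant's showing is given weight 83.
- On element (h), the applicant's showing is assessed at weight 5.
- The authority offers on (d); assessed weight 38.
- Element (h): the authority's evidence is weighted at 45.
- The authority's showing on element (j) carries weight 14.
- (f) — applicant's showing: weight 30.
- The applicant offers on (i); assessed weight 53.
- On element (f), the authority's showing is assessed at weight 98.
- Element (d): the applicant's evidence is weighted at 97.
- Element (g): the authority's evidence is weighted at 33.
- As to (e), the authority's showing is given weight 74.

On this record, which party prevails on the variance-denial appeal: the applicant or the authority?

— Issue I —
Stage I.1 (applicant, a preponderance, weight is at least 51): (a) 62 ≥ 51 — meets.
  The applicant carries Stage I.1; the authority now bears the burden.
Stage I.2 (authority, a production showing, weight is at least 14): (b) net 16−3=13 < 14 — fails; (c) 11 < 14 — fails.
  Stage I.2 not carried; the authority fails its burden.
The applicant prevails on this issue.
— Issue II —
At Stage II.1 the applicant must meet the balance of probabilities (weight exceeds 55): on (d) the weight is 97 less the opposing 38 gives net 59, > 55, so (d) meets the standard.
  Stage II.1 is satisfied; the onus moves to the authority.
At Stage II.2 the authority must meet clear and convincing evidence (weight is at least 68): on (e) the weight is 74 less the opposing 3 gives net 71, which does reach 68, so (e) meets the standard; on (f) the weight is 98 less the opposing 30 gives net 68, ≥ 68, so (f) meets the standard.
  The authority carries the last stage.
With every stage satisfied, the authority prevails on this issue.
— Issue III —
At Stage III.1 the applicant must meet the balance of probabilities (weight is at least 49): on (g) the weight is 83 less the opposing 33 gives net 50, which does reach 49, so (g) meets the standard.
  Stage III.1 is satisfied; the onus moves to the authority.
At Stage III.2 the authority must meet the balance of probabilities (weight is at least 49): on (h) the weight is 45 less the opposing 5 gives net 40, < 49, so (h) does not meet the standard.
  The authority does not carry Stage III.2.
The applicant prevails on this issue.
Per-issue: Issue I → applicant; Issue II → authority; Issue III → applicant. The applicant must prevail on at least one issue; overall, the applicant prevails.

applicant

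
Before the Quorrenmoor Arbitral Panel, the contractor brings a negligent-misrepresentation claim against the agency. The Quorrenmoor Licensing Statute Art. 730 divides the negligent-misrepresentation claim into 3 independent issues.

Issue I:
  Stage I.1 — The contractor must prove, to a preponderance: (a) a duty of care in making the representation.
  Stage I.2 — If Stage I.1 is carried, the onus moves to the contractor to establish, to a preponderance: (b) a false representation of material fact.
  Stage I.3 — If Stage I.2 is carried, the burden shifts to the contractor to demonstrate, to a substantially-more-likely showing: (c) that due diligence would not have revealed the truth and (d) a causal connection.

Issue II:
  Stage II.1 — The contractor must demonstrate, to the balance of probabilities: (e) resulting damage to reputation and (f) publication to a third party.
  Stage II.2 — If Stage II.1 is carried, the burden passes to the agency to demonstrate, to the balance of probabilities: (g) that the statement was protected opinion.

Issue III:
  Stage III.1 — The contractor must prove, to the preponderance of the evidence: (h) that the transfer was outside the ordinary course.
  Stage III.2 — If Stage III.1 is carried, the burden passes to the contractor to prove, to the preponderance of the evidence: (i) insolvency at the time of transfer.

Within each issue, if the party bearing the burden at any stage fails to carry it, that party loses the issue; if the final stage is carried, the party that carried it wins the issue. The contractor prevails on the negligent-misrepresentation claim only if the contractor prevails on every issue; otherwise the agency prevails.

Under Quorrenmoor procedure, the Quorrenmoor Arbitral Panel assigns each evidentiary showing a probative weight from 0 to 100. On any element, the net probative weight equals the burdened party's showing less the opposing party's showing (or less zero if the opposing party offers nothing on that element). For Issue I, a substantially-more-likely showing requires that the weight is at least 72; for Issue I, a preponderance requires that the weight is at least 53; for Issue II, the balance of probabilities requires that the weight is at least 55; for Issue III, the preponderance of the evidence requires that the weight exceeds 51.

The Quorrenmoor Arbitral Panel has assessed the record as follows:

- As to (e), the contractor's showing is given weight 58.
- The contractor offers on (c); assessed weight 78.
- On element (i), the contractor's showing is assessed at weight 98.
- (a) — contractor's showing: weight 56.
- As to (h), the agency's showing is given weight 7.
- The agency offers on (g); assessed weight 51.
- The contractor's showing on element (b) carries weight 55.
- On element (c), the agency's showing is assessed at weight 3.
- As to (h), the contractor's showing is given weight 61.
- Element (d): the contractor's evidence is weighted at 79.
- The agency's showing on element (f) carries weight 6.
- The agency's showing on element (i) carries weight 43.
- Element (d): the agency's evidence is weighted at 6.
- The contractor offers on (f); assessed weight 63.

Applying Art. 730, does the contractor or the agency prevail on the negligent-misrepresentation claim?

contractor

— Issue I —
Stage I.1 (contractor, a preponderance, weight is at least 53): (a) 56 ≥ 53 — meets.
  Stage I.1 is satisfied; the contractor continues to bear the burden.
Stage I.2 (contractor, a preponderance, weight is at least 53): (b) 55 ≥ 53 — meets.
  Stage I.2 is satisfied; the contractor continues to bear the burden.
Stage I.3 (contractor, a substantially-more-likely showing, weight is at least 72): (c) net 78−3=75 ≥ 72 — meets; (d) net 79−6=73 ≥ 72 — meets.
  Stage I.3 carried; the final stage is satisfied.
All stages carried — the contractor prevails on this issue.
— Issue II —
Stage II.1 (contractor, the balance of probabilities, weight is at least 55): (e) 58 ≥ 55 — meets; (f) net 63−6=57 ≥ 55 — meets.
  Stage II.1 carried; the burden shifts to the agency.
Stage II.2 (agency, the balance of probabilities, weight is at least 55): (g) 51 < 55 — fails.
  The agency does not carry Stage II.2.
The contractor prevails on this issue.
— Issue III —
Stage III.1 — burden on contractor; standard: the preponderance of the evidence (weight exceeds 51).
    (h): 61 − 7 = 54 > 51 [met]
  Stage III.1 carried; the burden remains with the contractor.
Stage III.2 — burden on contractor; standard: the preponderance of the evidence (weight exceeds 51).
    (i): 98 − 43 = 55 > 51 [met]
  The contractor carries the last stage.
With every stage satisfied, the contractor prevails on this issue.
Per-issue: Issue I → contractor; Issue II → contractor; Issue III → contractor. The contractor must prevail on every issue; overall, the contractor prevails.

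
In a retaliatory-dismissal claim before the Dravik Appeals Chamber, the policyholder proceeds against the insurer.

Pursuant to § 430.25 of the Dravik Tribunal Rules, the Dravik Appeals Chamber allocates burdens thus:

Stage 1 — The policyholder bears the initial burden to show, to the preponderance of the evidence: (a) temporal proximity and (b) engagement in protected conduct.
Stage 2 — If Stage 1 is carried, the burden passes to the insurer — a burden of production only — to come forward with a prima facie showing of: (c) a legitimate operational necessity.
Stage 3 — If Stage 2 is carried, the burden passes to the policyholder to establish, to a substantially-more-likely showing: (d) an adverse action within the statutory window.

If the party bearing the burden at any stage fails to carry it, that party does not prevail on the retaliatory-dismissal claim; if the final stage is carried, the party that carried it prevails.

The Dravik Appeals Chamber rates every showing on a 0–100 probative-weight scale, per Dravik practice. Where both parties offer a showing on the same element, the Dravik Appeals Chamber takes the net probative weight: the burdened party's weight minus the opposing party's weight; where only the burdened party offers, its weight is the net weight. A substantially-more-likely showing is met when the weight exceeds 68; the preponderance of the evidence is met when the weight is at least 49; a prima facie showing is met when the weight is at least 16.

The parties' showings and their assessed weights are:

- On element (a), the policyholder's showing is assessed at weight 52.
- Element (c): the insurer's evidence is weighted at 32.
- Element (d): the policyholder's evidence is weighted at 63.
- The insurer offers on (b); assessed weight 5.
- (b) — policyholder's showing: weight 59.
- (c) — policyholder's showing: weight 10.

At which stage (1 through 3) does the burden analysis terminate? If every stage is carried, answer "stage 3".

stage 3

At Stage 1 the policyholder must meet the preponderance of the evidence (weight is at least 49): on (a) the weight is 52, which does reach 49, so (a) meets the standard; on (b) the weight is 59 less the opposing 5 gives net 54, which does reach 49, so (b) meets the standard.
  All elements met. The burden passes to the insurer.
At Stage 2 the insurer must meet a prima facie showing (weight is at least 16): on (c) the weight is 32 less the opposing 10 gives net 22, ≥ 16, so (c) meets the standard.
  The insurer carries Stage 2; the policyholder now bears the burden.
At Stage 3 the policyholder must meet a substantially-more-likely showing (weight exceeds 68): on (d) the weight is 63, ≤ 68, so (d) does not meet the standard.
  The policyholder does not carry Stage 3.
The insurer prevails.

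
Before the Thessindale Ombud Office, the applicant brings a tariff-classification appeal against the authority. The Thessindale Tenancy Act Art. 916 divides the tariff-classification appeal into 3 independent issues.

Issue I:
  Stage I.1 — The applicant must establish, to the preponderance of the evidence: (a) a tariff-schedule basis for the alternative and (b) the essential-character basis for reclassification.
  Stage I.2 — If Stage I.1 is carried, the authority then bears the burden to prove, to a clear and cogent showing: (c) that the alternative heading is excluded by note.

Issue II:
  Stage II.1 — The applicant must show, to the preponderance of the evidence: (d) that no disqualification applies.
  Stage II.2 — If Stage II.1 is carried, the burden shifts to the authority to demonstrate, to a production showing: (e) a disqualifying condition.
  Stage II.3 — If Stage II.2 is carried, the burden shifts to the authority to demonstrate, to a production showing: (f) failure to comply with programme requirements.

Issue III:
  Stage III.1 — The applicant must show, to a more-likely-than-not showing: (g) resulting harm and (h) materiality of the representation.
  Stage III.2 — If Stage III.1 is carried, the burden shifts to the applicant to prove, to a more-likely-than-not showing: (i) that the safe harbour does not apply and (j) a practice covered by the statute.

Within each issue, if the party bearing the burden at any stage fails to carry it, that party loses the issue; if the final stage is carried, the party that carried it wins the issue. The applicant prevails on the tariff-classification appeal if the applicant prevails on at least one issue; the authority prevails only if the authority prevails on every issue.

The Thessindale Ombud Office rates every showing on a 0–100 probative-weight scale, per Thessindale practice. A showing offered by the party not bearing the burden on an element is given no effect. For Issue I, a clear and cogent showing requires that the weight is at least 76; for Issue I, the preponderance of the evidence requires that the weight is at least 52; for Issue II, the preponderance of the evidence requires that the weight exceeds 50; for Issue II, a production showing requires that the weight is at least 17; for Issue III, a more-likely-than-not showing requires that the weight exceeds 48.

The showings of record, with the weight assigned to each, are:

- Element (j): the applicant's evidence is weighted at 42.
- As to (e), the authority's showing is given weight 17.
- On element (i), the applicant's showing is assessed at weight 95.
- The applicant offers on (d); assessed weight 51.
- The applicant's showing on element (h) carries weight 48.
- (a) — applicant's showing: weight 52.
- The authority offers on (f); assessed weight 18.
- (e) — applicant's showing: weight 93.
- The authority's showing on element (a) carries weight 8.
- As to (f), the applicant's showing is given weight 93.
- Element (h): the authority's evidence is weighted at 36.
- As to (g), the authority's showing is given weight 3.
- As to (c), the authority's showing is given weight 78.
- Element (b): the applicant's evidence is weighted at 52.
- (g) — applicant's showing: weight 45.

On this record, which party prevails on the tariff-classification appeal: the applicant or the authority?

authority

— Issue I —
At Stage I.1 the applicant must meet the preponderance of the evidence (weight is at least 52): on (a) the weight is 52 (the authority's 8 is given no effect), ≥ 52, so (a) meets the standard; on (b) the weight is 52, ≥ 52, so (b) meets the standard.
  The applicant carries Stage I.1; the authority now bears the burden.
At Stage I.2 the authority must meet a clear and cogent showing (weight is at least 76): on (c) the weight is 78, ≥ 76, so (c) meets the standard.
  All elements met at the final stage.
All stages carried — the authority prevails on this issue.
— Issue II —
Stage II.1 — burden on applicant; standard: the preponderance of the evidence (weight exceeds 50).
    (d): 51 > 50 [met]
  Stage II.1 is satisfied; the onus moves to the authority.
Stage II.2 — burden on authority; standard: a production showing (weight is at least 17).
    (e): 17 (applicant's 93 disregarded) ≥ 17 [met]
  Stage II.2 is satisfied; the authority continues to bear the burden.
Stage II.3 — burden on authority; standard: a production showing (weight is at least 17).
    (f): 18 (applicant's 93 disregarded) ≥ 17 [met]
  The authority carries the last stage.
All stages carried — the authority prevails on this issue.
— Issue III —
Stage III.1 (applicant, a more-likely-than-not showing, weight exceeds 48): (g) 45 (authority's 3 disregarded) ≤ 48 — fails; (h) 48 (authority's 36 disregarded) ≤ 48 — fails.
  Stage III.1 not carried; the applicant fails its burden.
So the authority prevails on this issue.
Per-issue: Issue I → authority; Issue II → authority; Issue III → authority. The applicant must prevail on at least one issue; overall, the authority prevails.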